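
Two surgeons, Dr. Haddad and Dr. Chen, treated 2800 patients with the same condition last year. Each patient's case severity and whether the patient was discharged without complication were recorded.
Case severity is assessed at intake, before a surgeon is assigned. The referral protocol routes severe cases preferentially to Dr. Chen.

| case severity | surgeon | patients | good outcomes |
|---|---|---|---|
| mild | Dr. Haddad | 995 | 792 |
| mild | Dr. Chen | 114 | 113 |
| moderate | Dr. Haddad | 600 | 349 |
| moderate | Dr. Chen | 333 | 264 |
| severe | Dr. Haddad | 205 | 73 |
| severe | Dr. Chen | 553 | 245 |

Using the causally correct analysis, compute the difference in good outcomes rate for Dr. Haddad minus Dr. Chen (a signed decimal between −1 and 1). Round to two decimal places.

Case severity is set before the surgeon has any effect — it is not caused by the surgeon — and it independently drives the outcome. That makes it a confounder, so the causal comparison is within case severity levels.
Adjusting over the population distribution of case severity: 0.396·(0.796−0.991) + 0.333·(0.582−0.793) + 0.271·(0.356−0.443) = -0.171.

-0.17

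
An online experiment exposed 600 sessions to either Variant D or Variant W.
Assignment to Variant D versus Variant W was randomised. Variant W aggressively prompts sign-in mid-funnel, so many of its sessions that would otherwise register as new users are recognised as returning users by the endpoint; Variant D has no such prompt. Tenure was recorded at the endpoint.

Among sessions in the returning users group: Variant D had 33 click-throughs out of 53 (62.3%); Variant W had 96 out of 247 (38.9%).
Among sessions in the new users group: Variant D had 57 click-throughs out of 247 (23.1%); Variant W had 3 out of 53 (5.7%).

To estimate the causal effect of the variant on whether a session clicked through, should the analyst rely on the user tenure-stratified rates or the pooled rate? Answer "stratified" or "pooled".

pooled

User tenure here is a post-treatment variable shaped by the variant; conditioning on it would introduce bias rather than remove it. The overall comparison is the causal one.
Pooled: Variant D 30.0% vs Variant W 33.0%; Variant W is higher overall.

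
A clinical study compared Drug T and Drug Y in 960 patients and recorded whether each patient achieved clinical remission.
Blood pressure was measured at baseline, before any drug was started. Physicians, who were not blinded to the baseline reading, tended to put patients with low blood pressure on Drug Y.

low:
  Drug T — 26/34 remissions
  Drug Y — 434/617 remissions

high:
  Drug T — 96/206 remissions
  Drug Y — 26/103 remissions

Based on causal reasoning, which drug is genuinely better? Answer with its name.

Drug T is higher inside every blood pressure stratum but Drug Y is higher in aggregate. Whether to stratify depends on how blood pressure relates to the drug.
Nothing the drug does changes blood pressure; the imbalance is an allocation artefact. With blood pressure also predicting the outcome, the pooled figure is confounded, and the within-stratum comparison is the causal one.
Within each level — low: 76.5% vs 70.3%; high: 46.6% vs 25.2% — Drug T is higher every time.

Drug T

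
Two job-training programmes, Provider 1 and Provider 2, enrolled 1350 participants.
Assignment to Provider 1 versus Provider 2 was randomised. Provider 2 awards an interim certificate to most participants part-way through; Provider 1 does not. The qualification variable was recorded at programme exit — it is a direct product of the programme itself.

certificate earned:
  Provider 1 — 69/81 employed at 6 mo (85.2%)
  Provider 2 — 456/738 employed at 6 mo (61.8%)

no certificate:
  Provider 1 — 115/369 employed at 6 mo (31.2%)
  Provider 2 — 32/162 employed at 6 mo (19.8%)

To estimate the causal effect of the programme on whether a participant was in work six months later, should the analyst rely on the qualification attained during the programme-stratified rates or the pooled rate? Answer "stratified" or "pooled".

pooled

Provider 1 is higher inside every qualification attained during the programme stratum but Provider 2 is higher in aggregate. Whether to stratify depends on how qualification attained during the programme relates to the programme.
Qualification attained during the programme here is a post-treatment variable shaped by the programme; conditioning on it would introduce bias rather than remove it. The overall comparison is the causal one.
Pooled: Provider 1 40.9% vs Provider 2 54.2%; Provider 2 is higher overall.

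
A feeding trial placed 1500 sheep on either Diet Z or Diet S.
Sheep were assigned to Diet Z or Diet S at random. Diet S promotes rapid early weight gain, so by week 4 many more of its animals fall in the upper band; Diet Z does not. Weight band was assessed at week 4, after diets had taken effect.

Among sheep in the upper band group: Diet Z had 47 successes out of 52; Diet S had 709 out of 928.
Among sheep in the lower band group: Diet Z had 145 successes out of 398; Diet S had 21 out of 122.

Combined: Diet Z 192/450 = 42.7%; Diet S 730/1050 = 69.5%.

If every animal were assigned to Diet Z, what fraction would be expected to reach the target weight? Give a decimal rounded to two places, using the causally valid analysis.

The week-4 weight band-specific comparison favours Diet Z throughout, but the pooled figures favour Diet S. The question is whether to condition on week-4 weight band.
Week-4 weight band is recorded after the diet and is itself shifted by it — it sits on the causal path from diet to outcome. Conditioning on a mediator would strip out part of the effect we want; the pooled comparison gives the total causal effect.
So P(outcome | do(Diet Z)) is just the pooled rate for Diet Z: 192/450 = 0.427.

0.43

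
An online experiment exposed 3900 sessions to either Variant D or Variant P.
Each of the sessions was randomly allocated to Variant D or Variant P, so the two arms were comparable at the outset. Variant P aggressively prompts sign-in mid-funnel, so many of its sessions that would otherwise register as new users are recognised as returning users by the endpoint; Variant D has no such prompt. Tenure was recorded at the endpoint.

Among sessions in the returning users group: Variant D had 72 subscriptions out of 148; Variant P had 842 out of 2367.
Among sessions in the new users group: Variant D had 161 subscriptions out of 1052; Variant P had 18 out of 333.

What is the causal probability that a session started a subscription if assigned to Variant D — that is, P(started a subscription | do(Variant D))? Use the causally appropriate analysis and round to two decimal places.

The stratified and pooled comparisons disagree (Variant D wins within each user tenure; Variant P wins overall), so the answer turns on the causal role of user tenure.
User tenure lies on the pathway variant → user tenure → outcome, so adjusting for it blocks the indirect effect. For the total causal effect of variant, use the unadjusted pooled rates.
So P(outcome | do(Variant D)) is just the pooled rate for Variant D: 233/1200 = 0.194.

0.19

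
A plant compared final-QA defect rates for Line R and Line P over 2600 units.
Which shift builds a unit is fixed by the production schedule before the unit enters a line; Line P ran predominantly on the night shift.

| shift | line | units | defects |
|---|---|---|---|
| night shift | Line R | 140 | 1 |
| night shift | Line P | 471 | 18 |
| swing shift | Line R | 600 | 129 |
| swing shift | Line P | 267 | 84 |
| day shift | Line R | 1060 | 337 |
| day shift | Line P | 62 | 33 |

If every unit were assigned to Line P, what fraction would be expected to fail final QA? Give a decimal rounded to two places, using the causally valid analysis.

0.34

The shift-specific comparison favours Line R throughout, but the pooled figures favour Line P. The question is whether to condition on shift.
Since shift is a pre-existing factor (not a product of the line) and it affects the outcome on its own, it is a confounder. The stratified rates, not the pooled rate, identify the causal effect.
Standardising Line P to the population shift mix: 0.235·18/471 + 0.333·84/267 + 0.432·33/62 = 0.344.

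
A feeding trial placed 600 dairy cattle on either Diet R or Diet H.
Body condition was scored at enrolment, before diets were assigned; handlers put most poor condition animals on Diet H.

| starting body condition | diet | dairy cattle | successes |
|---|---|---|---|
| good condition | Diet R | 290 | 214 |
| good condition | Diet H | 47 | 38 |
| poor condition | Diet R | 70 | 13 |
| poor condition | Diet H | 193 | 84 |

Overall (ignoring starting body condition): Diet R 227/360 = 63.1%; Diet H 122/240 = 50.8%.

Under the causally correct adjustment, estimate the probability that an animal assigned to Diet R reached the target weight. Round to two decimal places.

Within every starting body condition level Diet H has the higher rate, yet pooled Diet R does — Simpson's reversal.
Nothing the diet does changes starting body condition; the imbalance is an allocation artefact. With starting body condition also predicting the outcome, the pooled figure is confounded, and the within-stratum comparison is the causal one.
Standardising Diet R to the population starting body condition mix: 0.562·214/290 + 0.438·13/70 = 0.496.

0.50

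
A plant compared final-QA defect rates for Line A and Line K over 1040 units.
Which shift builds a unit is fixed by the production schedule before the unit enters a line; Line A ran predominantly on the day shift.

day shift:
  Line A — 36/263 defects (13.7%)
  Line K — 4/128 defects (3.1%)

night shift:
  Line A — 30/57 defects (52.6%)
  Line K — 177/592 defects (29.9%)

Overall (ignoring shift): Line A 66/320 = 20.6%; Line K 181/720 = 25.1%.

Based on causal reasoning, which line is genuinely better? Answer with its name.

Line K

The stratified and pooled comparisons disagree (Line K wins within each shift; Line A wins overall), so the answer turns on the causal role of shift.
Nothing the line does changes shift; the imbalance is an allocation artefact. With shift also predicting the outcome, the pooled figure is confounded, and the within-stratum comparison is the causal one.
Within each level — day shift: 13.7% vs 3.1%; night shift: 52.6% vs 29.9% — Line K is lower every time.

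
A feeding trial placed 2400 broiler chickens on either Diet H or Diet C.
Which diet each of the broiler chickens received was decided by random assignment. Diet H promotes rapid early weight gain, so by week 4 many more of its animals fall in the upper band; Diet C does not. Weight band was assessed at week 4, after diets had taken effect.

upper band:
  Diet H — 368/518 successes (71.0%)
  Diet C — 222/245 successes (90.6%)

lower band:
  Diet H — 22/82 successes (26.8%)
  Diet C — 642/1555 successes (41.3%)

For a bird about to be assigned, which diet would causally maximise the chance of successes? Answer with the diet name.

Within every week-4 weight band level Diet C has the higher rate, yet pooled Diet H does — Simpson's reversal.
Week-4 weight band here is a post-treatment variable shaped by the diet; conditioning on it would introduce bias rather than remove it. The overall comparison is the causal one.
Pooled: Diet H 65.0% vs Diet C 48.0%; Diet H is higher overall.

Diet H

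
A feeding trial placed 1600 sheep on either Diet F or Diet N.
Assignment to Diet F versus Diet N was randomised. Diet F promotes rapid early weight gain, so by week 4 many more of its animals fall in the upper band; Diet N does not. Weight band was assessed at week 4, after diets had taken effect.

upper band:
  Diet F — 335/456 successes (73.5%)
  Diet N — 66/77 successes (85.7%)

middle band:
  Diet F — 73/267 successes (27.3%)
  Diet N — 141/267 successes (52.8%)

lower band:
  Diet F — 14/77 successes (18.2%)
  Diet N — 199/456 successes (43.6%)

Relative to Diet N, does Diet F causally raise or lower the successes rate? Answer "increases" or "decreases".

increases

Week-4 weight band is downstream of the diet. One should not condition on a consequence of treatment, so the overall rates are the right comparison.
Pooled: Diet F 52.8% vs Diet N 50.7%; Diet F is higher overall.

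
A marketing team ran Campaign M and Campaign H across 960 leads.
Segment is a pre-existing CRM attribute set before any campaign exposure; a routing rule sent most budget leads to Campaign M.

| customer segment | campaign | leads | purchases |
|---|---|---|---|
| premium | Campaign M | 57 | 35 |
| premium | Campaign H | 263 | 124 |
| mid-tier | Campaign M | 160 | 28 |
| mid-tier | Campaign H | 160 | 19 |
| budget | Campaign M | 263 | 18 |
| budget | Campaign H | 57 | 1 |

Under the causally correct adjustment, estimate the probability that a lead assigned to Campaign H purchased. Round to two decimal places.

0.20

The customer segment-specific comparison favours Campaign M throughout, but the pooled figures favour Campaign H. The question is whether to condition on customer segment.
Customer segment differs across campaigns for reasons unrelated to any effect of the campaign itself, and it separately predicts the outcome — a classic confounder. We must compare within customer segment levels.
Standardising Campaign H to the population customer segment mix: 0.333·124/263 + 0.333·19/160 + 0.333·1/57 = 0.203.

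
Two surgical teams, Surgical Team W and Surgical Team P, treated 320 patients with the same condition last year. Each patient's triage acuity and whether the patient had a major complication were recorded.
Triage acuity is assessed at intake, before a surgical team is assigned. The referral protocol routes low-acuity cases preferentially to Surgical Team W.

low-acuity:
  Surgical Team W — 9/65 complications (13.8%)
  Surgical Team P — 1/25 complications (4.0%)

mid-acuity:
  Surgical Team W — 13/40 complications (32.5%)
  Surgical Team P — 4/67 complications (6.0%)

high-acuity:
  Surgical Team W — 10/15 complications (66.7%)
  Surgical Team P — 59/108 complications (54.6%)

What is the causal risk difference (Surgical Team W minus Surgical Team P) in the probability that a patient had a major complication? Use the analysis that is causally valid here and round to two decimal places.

+0.16

The triage acuity-specific comparison favours Surgical Team P throughout, but the pooled figures favour Surgical Team W. The question is whether to condition on triage acuity.
Triage acuity is set before the surgical team has any effect — it is not caused by the surgical team — and it independently drives the outcome. That makes it a confounder, so the causal comparison is within triage acuity levels.
Adjusting over the population distribution of triage acuity: 0.281·(0.138−0.040) + 0.334·(0.325−0.060) + 0.384·(0.667−0.546) = +0.163.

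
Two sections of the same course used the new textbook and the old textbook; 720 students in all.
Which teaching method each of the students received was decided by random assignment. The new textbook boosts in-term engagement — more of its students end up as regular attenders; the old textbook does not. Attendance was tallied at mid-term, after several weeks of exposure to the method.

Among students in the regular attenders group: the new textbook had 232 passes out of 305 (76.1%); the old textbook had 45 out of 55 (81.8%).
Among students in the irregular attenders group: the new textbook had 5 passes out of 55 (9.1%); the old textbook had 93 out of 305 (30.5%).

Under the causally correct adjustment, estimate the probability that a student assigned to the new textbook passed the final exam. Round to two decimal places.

0.66

The distribution of mid-term attendance is itself part of what the teaching method does — it is an intermediate outcome. Holding it fixed would remove that part of the effect; the total effect is the pooled difference.
So P(outcome | do(the new textbook)) is just the pooled rate for the new textbook: 237/360 = 0.658.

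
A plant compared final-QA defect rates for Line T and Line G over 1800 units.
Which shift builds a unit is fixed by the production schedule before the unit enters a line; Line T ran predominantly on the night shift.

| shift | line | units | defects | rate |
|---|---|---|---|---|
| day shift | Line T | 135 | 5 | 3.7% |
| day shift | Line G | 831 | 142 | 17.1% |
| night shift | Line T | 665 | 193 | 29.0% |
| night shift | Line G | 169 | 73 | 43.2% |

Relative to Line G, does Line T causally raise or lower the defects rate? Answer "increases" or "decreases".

The stratified and pooled comparisons disagree (Line T wins within each shift; Line G wins overall), so the answer turns on the causal role of shift.
The imbalance in shift arose from how units were allocated, not from anything the line did; and shift independently affects the outcome. The pooled gap is confounded — condition on shift.
Within each level — day shift: 3.7% vs 17.1%; night shift: 29.0% vs 43.2% — Line T is lower every time.

decreases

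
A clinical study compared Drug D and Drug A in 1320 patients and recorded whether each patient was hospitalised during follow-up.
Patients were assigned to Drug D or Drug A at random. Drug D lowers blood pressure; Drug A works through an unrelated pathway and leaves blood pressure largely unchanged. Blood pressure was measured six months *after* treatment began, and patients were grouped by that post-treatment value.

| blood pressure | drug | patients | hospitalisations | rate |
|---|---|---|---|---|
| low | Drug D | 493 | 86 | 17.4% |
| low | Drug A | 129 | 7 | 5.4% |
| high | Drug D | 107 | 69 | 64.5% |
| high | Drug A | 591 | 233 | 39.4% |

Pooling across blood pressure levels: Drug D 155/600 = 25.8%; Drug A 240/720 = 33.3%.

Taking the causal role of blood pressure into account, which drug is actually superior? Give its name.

Within every blood pressure level Drug A has the lower rate, yet pooled Drug D does — Simpson's reversal.
Blood pressure is downstream of the drug. One should not condition on a consequence of treatment, so the overall rates are the right comparison.
Pooled: Drug D 25.8% vs Drug A 33.3%; Drug D is lower overall.

Drug D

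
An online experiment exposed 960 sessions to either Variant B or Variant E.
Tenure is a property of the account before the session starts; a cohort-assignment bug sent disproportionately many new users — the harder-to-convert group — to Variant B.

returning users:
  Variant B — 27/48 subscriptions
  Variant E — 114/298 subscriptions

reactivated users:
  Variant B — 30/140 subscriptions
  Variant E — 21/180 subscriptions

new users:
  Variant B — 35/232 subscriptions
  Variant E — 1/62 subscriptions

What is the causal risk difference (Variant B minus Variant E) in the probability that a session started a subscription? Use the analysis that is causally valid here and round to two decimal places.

+0.14

Variant B is higher inside every user tenure stratum but Variant E is higher in aggregate. Whether to stratify depends on how user tenure relates to the variant.
User tenure differs across variants for reasons unrelated to any effect of the variant itself, and it separately predicts the outcome — a classic confounder. We must compare within user tenure levels.
Adjusting over the population distribution of user tenure: 0.360·(0.562−0.383) + 0.333·(0.214−0.117) + 0.306·(0.151−0.016) = +0.139.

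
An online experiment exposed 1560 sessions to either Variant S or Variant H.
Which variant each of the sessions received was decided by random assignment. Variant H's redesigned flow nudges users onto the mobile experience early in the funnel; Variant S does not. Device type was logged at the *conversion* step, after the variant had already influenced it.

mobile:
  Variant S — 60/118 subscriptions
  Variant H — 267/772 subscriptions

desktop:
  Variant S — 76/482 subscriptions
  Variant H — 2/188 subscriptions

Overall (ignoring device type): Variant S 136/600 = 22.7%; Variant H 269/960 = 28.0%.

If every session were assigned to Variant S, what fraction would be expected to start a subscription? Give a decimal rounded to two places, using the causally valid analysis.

0.23

Variant S is higher inside every device type stratum but Variant H is higher in aggregate. Whether to stratify depends on how device type relates to the variant.
Device type lies on the pathway variant → device type → outcome, so adjusting for it blocks the indirect effect. For the total causal effect of variant, use the unadjusted pooled rates.
So P(outcome | do(Variant S)) is just the pooled rate for Variant S: 136/600 = 0.227.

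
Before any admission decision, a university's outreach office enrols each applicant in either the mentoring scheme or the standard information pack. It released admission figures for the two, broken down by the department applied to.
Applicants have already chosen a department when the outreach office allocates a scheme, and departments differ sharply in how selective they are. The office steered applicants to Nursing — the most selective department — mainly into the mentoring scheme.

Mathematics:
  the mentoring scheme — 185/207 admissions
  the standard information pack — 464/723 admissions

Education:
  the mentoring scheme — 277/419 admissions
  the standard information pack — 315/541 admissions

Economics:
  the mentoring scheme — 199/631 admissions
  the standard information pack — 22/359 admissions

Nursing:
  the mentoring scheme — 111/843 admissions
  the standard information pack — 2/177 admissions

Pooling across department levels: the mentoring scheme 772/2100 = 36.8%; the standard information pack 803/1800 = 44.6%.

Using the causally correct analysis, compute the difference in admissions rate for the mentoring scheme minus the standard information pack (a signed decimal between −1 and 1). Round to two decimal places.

+0.18

Department satisfies the back-door criterion: it is not a descendant of the outreach scheme, and it blocks the spurious path from outreach scheme to outcome. Adjusting for it (i.e., using the within-department rates) gives the causal effect.
Adjusting over the population distribution of department: 0.238·(0.894−0.642) + 0.246·(0.661−0.582) + 0.254·(0.315−0.061) + 0.262·(0.132−0.011) = +0.175.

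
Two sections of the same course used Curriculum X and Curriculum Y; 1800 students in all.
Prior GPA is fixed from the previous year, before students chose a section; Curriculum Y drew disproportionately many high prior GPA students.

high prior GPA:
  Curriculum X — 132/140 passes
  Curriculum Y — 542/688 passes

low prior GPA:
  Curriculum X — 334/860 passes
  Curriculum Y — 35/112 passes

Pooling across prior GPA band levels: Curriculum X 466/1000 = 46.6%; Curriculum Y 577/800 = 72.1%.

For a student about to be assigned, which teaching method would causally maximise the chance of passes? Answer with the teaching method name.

The stratified and pooled comparisons disagree (Curriculum X wins within each prior GPA band; Curriculum Y wins overall), so the answer turns on the causal role of prior GPA band.
Since prior GPA band is a pre-existing factor (not a product of the teaching method) and it affects the outcome on its own, it is a confounder. The stratified rates, not the pooled rate, identify the causal effect.
Within each level — high prior GPA: 94.3% vs 78.8%; low prior GPA: 38.8% vs 31.2% — Curriculum X is higher every time.

Curriculum X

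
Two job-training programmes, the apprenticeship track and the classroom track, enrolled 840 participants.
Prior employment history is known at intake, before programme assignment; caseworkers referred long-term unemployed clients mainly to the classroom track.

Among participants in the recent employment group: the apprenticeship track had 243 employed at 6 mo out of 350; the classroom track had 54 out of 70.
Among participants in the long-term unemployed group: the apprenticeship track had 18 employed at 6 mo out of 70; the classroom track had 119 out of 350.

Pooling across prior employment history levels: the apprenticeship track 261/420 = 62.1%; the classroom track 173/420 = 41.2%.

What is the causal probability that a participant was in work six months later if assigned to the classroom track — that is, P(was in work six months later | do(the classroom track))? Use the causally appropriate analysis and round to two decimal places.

Within every prior employment history level the classroom track has the higher rate, yet pooled the apprenticeship track does — Simpson's reversal.
Since prior employment history is a pre-existing factor (not a product of the programme) and it affects the outcome on its own, it is a confounder. The stratified rates, not the pooled rate, identify the causal effect.
Standardising the classroom track to the population prior employment history mix: 0.500·54/70 + 0.500·119/350 = 0.556.

0.56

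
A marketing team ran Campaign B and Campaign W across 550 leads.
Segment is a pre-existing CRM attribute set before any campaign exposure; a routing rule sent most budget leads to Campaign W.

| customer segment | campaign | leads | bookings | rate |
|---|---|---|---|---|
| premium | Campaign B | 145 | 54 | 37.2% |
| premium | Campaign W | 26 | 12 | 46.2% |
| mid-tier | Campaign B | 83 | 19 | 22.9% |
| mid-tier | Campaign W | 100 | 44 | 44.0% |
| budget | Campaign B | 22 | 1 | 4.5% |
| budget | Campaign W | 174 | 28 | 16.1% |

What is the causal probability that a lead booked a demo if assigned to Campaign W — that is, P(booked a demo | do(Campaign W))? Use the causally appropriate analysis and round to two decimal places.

0.35

Customer segment satisfies the back-door criterion: it is not a descendant of the campaign, and it blocks the spurious path from campaign to outcome. Adjusting for it (i.e., using the within-customer segment rates) gives the causal effect.
Standardising Campaign W to the population customer segment mix: 0.311·12/26 + 0.333·44/100 + 0.356·28/174 = 0.347.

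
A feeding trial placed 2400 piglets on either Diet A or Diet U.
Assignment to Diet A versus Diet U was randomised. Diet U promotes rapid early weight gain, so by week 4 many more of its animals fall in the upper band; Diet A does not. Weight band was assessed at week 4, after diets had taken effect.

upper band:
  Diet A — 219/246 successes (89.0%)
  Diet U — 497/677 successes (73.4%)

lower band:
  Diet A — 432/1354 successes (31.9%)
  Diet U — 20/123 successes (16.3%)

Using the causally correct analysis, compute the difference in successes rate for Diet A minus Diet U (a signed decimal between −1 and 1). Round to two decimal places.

The stratified and pooled comparisons disagree (Diet A wins within each week-4 weight band; Diet U wins overall), so the answer turns on the causal role of week-4 weight band.
Week-4 weight band is downstream of the diet. One should not condition on a consequence of treatment, so the overall rates are the right comparison.
The causal difference is the pooled difference: 0.407 − 0.646 = -0.239.

-0.24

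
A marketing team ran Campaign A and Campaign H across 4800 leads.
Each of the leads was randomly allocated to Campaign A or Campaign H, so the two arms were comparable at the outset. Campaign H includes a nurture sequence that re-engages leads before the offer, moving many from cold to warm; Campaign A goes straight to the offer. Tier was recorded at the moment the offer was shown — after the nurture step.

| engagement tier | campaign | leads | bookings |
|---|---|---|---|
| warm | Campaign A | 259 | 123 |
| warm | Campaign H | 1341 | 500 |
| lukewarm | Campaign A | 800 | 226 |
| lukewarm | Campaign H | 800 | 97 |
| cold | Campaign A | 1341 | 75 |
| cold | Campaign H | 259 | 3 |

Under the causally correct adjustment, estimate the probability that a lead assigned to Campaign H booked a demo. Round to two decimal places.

Engagement tier is downstream of the campaign. One should not condition on a consequence of treatment, so the overall rates are the right comparison.
So P(outcome | do(Campaign H)) is just the pooled rate for Campaign H: 600/2400 = 0.250.

0.25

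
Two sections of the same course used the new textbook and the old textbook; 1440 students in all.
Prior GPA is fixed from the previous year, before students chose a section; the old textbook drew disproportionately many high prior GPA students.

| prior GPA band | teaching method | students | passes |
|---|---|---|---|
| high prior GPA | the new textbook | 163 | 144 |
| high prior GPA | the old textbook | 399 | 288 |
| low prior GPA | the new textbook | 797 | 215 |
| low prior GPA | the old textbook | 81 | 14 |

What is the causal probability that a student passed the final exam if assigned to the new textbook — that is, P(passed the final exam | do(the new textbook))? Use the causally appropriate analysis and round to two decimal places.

Nothing the teaching method does changes prior GPA band; the imbalance is an allocation artefact. With prior GPA band also predicting the outcome, the pooled figure is confounded, and the within-stratum comparison is the causal one.
Standardising the new textbook to the population prior GPA band mix: 0.390·144/163 + 0.610·215/797 = 0.509.

0.51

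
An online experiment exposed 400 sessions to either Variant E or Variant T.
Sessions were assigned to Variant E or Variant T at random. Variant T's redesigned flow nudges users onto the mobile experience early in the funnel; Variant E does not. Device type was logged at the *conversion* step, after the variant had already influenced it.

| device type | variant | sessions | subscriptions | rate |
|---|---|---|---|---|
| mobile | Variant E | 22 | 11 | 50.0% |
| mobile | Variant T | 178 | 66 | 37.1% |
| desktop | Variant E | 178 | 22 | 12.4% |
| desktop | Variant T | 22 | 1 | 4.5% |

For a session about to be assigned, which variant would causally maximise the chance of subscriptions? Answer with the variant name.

Variant T

Because the variant influences device type, device type is a post-treatment mediator, not a confounder. Stratifying on it would bias the estimate; the causal effect is the crude pooled difference.
Pooled: Variant E 16.5% vs Variant T 33.5%; Variant T is higher overall.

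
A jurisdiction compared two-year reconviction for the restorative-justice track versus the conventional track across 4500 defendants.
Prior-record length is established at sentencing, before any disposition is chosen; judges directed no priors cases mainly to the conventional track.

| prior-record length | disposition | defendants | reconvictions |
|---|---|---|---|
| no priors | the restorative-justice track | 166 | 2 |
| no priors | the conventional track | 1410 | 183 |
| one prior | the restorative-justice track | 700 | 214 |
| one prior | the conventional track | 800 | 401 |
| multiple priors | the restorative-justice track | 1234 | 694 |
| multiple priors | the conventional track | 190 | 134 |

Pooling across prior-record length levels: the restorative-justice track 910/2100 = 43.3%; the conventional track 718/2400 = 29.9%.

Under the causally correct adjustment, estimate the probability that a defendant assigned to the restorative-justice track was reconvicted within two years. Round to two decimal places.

Prior-record length differs across dispositions for reasons unrelated to any effect of the disposition itself, and it separately predicts the outcome — a classic confounder. We must compare within prior-record length levels.
Standardising the restorative-justice track to the population prior-record length mix: 0.350·2/166 + 0.333·214/700 + 0.316·694/1234 = 0.284.

0.28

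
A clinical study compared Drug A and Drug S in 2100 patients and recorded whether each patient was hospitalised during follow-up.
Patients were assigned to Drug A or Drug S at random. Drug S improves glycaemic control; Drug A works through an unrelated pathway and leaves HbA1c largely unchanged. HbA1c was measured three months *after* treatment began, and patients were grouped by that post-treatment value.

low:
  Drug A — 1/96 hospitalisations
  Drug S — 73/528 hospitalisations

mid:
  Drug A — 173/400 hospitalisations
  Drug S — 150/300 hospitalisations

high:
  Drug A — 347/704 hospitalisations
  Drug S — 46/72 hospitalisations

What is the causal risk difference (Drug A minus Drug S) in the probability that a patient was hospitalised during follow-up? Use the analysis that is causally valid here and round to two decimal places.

The stratified and pooled comparisons disagree (Drug A wins within each HbA1c; Drug S wins overall), so the answer turns on the causal role of HbA1c.
Stratifying would compare drugs among patients the drugs themselves sorted into HbA1c groups — a form of selection on an intermediate. The unconditioned pooled rates give the total causal effect.
The causal difference is the pooled difference: 0.434 − 0.299 = +0.135.

+0.14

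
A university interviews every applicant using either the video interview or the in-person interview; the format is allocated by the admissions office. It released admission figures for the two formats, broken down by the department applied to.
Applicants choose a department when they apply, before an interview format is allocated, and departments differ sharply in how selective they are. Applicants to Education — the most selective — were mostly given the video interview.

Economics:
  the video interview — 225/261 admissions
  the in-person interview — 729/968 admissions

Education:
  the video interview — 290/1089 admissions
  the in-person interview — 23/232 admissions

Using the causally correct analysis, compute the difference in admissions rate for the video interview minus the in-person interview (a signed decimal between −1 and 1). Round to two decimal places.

+0.14

Department satisfies the back-door criterion: it is not a descendant of the interview format, and it blocks the spurious path from interview format to outcome. Adjusting for it (i.e., using the within-department rates) gives the causal effect.
Adjusting over the population distribution of department: 0.482·(0.862−0.753) + 0.518·(0.266−0.099) = +0.139.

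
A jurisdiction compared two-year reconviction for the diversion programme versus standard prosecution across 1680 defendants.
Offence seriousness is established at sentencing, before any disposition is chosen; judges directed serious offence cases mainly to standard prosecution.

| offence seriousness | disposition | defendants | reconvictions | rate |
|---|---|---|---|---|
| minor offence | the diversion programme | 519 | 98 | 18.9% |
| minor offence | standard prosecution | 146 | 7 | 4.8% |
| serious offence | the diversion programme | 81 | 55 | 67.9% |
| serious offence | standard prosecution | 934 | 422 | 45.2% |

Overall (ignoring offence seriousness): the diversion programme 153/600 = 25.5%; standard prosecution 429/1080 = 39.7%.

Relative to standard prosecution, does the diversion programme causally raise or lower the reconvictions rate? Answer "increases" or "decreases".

increases

Here offence seriousness is a common cause — it drives both which disposition a case falls under and the outcome. The crude comparison mixes populations; the stratum-specific rates are the causally relevant ones.
Within each level — minor offence: 18.9% vs 4.8%; serious offence: 67.9% vs 45.2% — standard prosecution is lower every time.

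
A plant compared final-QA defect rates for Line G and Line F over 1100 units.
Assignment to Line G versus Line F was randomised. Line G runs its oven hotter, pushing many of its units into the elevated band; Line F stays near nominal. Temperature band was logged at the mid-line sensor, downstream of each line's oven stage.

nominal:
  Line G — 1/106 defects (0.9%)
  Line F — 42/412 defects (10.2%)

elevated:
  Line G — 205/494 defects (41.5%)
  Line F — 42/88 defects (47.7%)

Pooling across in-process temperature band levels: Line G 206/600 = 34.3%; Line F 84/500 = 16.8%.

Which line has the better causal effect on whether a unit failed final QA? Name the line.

Line F

Because the line influences in-process temperature band, in-process temperature band is a post-treatment mediator, not a confounder. Stratifying on it would bias the estimate; the causal effect is the crude pooled difference.
Pooled: Line G 34.3% vs Line F 16.8%; Line F is lower overall.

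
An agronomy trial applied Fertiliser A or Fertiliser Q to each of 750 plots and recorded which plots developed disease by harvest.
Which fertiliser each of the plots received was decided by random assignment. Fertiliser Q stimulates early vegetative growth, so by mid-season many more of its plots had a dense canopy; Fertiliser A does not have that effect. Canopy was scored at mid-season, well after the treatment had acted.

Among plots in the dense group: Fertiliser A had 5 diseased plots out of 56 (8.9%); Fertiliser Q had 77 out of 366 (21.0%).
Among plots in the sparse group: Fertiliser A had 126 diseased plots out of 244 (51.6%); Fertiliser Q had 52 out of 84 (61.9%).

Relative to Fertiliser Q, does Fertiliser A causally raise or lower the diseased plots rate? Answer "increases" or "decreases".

Fertiliser A is lower inside every mid-season canopy stratum but Fertiliser Q is lower in aggregate. Whether to stratify depends on how mid-season canopy relates to the fertiliser.
Stratifying would compare fertilisers among plots the fertilisers themselves sorted into mid-season canopy groups — a form of selection on an intermediate. The unconditioned pooled rates give the total causal effect.
Pooled: Fertiliser A 43.7% vs Fertiliser Q 28.7%; Fertiliser Q is lower overall.

increases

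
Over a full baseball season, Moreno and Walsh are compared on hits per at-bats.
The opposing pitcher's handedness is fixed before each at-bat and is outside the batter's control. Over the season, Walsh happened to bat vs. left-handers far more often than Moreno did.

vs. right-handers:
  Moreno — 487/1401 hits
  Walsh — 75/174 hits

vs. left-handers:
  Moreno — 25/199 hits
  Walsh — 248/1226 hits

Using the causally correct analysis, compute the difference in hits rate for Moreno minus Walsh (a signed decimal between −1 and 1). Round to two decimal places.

-0.08

Walsh is higher inside every pitcher handedness stratum but Moreno is higher in aggregate. Whether to stratify depends on how pitcher handedness relates to the player.
Pitcher handedness satisfies the back-door criterion: it is not a descendant of the player, and it blocks the spurious path from player to outcome. Adjusting for it (i.e., using the within-pitcher handedness rates) gives the causal effect.
Adjusting over the population distribution of pitcher handedness: 0.525·(0.348−0.431) + 0.475·(0.126−0.202) = -0.080.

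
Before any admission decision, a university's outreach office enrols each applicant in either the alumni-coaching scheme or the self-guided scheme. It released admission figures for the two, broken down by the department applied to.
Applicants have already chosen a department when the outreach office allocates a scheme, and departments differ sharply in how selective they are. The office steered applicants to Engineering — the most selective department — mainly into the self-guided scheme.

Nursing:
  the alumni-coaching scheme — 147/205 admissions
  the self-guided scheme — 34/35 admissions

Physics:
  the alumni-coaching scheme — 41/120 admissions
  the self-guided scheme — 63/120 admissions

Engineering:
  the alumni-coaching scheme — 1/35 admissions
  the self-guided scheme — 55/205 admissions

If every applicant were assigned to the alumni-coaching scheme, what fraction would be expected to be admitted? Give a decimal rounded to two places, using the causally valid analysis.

0.36

Here department is a common cause — it drives both which outreach scheme a case falls under and the outcome. The crude comparison mixes populations; the stratum-specific rates are the causally relevant ones.
Standardising the alumni-coaching scheme to the population department mix: 0.333·147/205 + 0.333·41/120 + 0.333·1/35 = 0.362.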